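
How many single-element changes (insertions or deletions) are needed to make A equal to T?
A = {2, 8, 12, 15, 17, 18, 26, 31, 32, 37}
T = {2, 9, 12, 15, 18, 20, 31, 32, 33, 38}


Set A = {2, 8, 12, 15, 17, 18, 26, 31, 32, 37}
Set T = {2, 9, 12, 15, 18, 20, 31, 32, 33, 38}
Elements to remove from A (in A, not in T): {8, 17, 26, 37} → 4 removals
Elements to add to A (in T, not in A): {9, 20, 33, 38} → 4 additions
Total edits = 4 + 4 = 8

8


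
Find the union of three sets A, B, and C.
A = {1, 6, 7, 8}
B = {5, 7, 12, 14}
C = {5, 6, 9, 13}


Set A = {1, 6, 7, 8}
Set B = {5, 7, 12, 14}
Set C = {5, 6, 9, 13}
First, A ∪ B = {1, 5, 6, 7, 8, 12, 14}
Then, (A ∪ B) ∪ C = {1, 5, 6, 7, 8, 9, 12, 13, 14}

{1, 5, 6, 7, 8, 9, 12, 13, 14}


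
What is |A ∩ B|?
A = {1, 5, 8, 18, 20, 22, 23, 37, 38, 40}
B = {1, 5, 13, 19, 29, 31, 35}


Set A = {1, 5, 8, 18, 20, 22, 23, 37, 38, 40}
Set B = {1, 5, 13, 19, 29, 31, 35}
A ∩ B = {1, 5}
|A ∩ B| = 2

2


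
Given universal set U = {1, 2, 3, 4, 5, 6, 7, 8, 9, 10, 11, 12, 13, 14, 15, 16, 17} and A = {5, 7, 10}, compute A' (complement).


Universal set U = {1, 2, 3, 4, 5, 6, 7, 8, 9, 10, 11, 12, 13, 14, 15, 16, 17}
Set A = {5, 7, 10}
A' = U \ A = elements in U but not in A
Checking each element of U:
1 (not in A, include), 2 (not in A, include), 3 (not in A, include), 4 (not in A, include), 5 (in A, exclude), 6 (not in A, include), 7 (in A, exclude), 8 (not in A, include), 9 (not in A, include), 10 (in A, exclude), 11 (not in A, include), 12 (not in A, include), 13 (not in A, include), 14 (not in A, include), 15 (not in A, include), 16 (not in A, include), 17 (not in A, include)
A' = {1, 2, 3, 4, 6, 8, 9, 11, 12, 13, 14, 15, 16, 17}

{1, 2, 3, 4, 6, 8, 9, 11, 12, 13, 14, 15, 16, 17}


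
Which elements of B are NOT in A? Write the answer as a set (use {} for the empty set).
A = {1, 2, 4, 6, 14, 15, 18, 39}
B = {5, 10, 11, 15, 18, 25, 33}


Set A = {1, 2, 4, 6, 14, 15, 18, 39}
Set B = {5, 10, 11, 15, 18, 25, 33}
Check each element of B against A:
5 ∉ A (include), 10 ∉ A (include), 11 ∉ A (include), 15 ∈ A, 18 ∈ A, 25 ∉ A (include), 33 ∉ A (include)
Elements of B not in A: {5, 10, 11, 25, 33}

{5, 10, 11, 25, 33}


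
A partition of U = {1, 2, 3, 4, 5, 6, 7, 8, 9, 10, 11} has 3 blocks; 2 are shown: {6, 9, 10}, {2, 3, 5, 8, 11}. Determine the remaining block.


U = {1, 2, 3, 4, 5, 6, 7, 8, 9, 10, 11}
Shown blocks: {6, 9, 10}, {2, 3, 5, 8, 11}
A partition's blocks are pairwise disjoint and cover U, so the missing block = U \ (union of shown blocks).
Union of shown blocks: {2, 3, 5, 6, 8, 9, 10, 11}
Missing block = U \ (union) = {1, 4, 7}

{1, 4, 7}


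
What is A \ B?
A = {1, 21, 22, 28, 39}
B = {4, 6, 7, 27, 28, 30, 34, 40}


Set A = {1, 21, 22, 28, 39}
Set B = {4, 6, 7, 27, 28, 30, 34, 40}
A \ B includes elements in A that are not in B.
Check each element of A:
1 (not in B, keep), 21 (not in B, keep), 22 (not in B, keep), 28 (in B, remove), 39 (not in B, keep)
A \ B = {1, 21, 22, 39}

{1, 21, 22, 39}


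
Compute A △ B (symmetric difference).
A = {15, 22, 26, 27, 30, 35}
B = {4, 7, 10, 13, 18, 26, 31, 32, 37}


Set A = {15, 22, 26, 27, 30, 35}
Set B = {4, 7, 10, 13, 18, 26, 31, 32, 37}
A △ B = (A \ B) ∪ (B \ A)
Elements in A but not B: {15, 22, 27, 30, 35}
Elements in B but not A: {4, 7, 10, 13, 18, 31, 32, 37}
A △ B = {4, 7, 10, 13, 15, 18, 22, 27, 30, 31, 32, 35, 37}

{4, 7, 10, 13, 15, 18, 22, 27, 30, 31, 32, 35, 37}


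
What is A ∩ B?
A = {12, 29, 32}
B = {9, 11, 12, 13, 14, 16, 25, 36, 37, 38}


Set A = {12, 29, 32}
Set B = {9, 11, 12, 13, 14, 16, 25, 36, 37, 38}
A ∩ B includes only elements in both sets.
Check each element of A against B:
12 ✓, 29 ✗, 32 ✗
A ∩ B = {12}

{12}


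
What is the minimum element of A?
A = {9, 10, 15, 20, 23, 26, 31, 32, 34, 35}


Set A = {9, 10, 15, 20, 23, 26, 31, 32, 34, 35}
Elements in ascending order: 9, 10, 15, 20, 23, 26, 31, 32, 34, 35
The smallest element is 9.

9


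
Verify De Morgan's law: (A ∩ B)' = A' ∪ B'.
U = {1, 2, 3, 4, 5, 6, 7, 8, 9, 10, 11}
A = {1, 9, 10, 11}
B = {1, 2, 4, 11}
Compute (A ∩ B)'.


U = {1, 2, 3, 4, 5, 6, 7, 8, 9, 10, 11}
A = {1, 9, 10, 11}, B = {1, 2, 4, 11}
A ∩ B = {1, 11}
(A ∩ B)' = U \ (A ∩ B) = {2, 3, 4, 5, 6, 7, 8, 9, 10}
Verification via A' ∪ B': A' = {2, 3, 4, 5, 6, 7, 8}, B' = {3, 5, 6, 7, 8, 9, 10}
A' ∪ B' = {2, 3, 4, 5, 6, 7, 8, 9, 10} ✓

{2, 3, 4, 5, 6, 7, 8, 9, 10}


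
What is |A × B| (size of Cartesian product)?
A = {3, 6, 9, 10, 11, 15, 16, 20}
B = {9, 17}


Set A = {3, 6, 9, 10, 11, 15, 16, 20} has 8 elements.
Set B = {9, 17} has 2 elements.
|A × B| = |A| × |B| = 8 × 2 = 16

16


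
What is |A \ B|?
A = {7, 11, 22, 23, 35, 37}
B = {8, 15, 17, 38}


Set A = {7, 11, 22, 23, 35, 37}
Set B = {8, 15, 17, 38}
A \ B = {7, 11, 22, 23, 35, 37}
|A \ B| = 6

6


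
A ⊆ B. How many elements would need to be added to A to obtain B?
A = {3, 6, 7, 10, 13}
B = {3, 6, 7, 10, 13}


Set A = {3, 6, 7, 10, 13}, |A| = 5
Set B = {3, 6, 7, 10, 13}, |B| = 5
Since A ⊆ B: B \ A = {}
|B| - |A| = 5 - 5 = 0

0


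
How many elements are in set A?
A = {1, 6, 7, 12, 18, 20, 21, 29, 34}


Set A = {1, 6, 7, 12, 18, 20, 21, 29, 34}
Listing elements: 1, 6, 7, 12, 18, 20, 21, 29, 34
Counting: 9 elements
|A| = 9

9


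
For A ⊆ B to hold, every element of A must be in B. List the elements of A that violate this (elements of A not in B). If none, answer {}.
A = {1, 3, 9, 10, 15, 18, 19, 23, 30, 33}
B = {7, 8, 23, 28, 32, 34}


Set A = {1, 3, 9, 10, 15, 18, 19, 23, 30, 33}
Set B = {7, 8, 23, 28, 32, 34}
Check each element of A against B:
1 ∉ B (include), 3 ∉ B (include), 9 ∉ B (include), 10 ∉ B (include), 15 ∉ B (include), 18 ∉ B (include), 19 ∉ B (include), 23 ∈ B, 30 ∉ B (include), 33 ∉ B (include)
Elements of A not in B: {1, 3, 9, 10, 15, 18, 19, 30, 33}

{1, 3, 9, 10, 15, 18, 19, 30, 33}


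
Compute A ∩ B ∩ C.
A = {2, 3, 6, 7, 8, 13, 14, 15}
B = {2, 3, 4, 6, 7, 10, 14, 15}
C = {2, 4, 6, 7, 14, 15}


Set A = {2, 3, 6, 7, 8, 13, 14, 15}
Set B = {2, 3, 4, 6, 7, 10, 14, 15}
Set C = {2, 4, 6, 7, 14, 15}
First, A ∩ B = {2, 3, 6, 7, 14, 15}
Then, (A ∩ B) ∩ C = {2, 6, 7, 14, 15}

{2, 6, 7, 14, 15}


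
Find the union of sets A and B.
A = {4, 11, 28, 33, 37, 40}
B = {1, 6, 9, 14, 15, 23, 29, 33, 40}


Set A = {4, 11, 28, 33, 37, 40}
Set B = {1, 6, 9, 14, 15, 23, 29, 33, 40}
A ∪ B includes all elements in either set.
Elements from A: {4, 11, 28, 33, 37, 40}
Elements from B not already included: {1, 6, 9, 14, 15, 23, 29}
A ∪ B = {1, 4, 6, 9, 11, 14, 15, 23, 28, 29, 33, 37, 40}

{1, 4, 6, 9, 11, 14, 15, 23, 28, 29, 33, 37, 40}


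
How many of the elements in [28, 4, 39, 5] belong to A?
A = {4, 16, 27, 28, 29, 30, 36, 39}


Set A = {4, 16, 27, 28, 29, 30, 36, 39}
Candidates: [28, 4, 39, 5]
Check each candidate:
28 ∈ A, 4 ∈ A, 39 ∈ A, 5 ∉ A
Count of candidates in A: 3

3


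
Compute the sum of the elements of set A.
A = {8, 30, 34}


Set A = {8, 30, 34}
Sum = 8 + 30 + 34 = 72

72


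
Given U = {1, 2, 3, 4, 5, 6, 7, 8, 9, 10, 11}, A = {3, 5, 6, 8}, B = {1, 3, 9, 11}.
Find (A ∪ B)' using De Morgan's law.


U = {1, 2, 3, 4, 5, 6, 7, 8, 9, 10, 11}
A = {3, 5, 6, 8}, B = {1, 3, 9, 11}
A ∪ B = {1, 3, 5, 6, 8, 9, 11}
(A ∪ B)' = U \ (A ∪ B) = {2, 4, 7, 10}
Verification via A' ∩ B': A' = {1, 2, 4, 7, 9, 10, 11}, B' = {2, 4, 5, 6, 7, 8, 10}
A' ∩ B' = {2, 4, 7, 10} ✓

{2, 4, 7, 10}


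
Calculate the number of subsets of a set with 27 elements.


The set has 27 elements.
The power set contains all possible subsets.
|P(A)| = 2^|A| = 2^27 = 134217728

134217728


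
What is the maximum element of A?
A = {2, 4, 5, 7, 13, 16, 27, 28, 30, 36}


Set A = {2, 4, 5, 7, 13, 16, 27, 28, 30, 36}
Elements in ascending order: 2, 4, 5, 7, 13, 16, 27, 28, 30, 36
The largest element is 36.

36


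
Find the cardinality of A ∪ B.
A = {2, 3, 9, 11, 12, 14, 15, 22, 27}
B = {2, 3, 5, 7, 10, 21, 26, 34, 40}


Set A = {2, 3, 9, 11, 12, 14, 15, 22, 27}, |A| = 9
Set B = {2, 3, 5, 7, 10, 21, 26, 34, 40}, |B| = 9
A ∩ B = {2, 3}, |A ∩ B| = 2
|A ∪ B| = |A| + |B| - |A ∩ B| = 9 + 9 - 2 = 16

16


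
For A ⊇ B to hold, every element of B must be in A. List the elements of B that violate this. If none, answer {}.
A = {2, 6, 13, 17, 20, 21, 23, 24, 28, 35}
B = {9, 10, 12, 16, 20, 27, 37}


Set A = {2, 6, 13, 17, 20, 21, 23, 24, 28, 35}
Set B = {9, 10, 12, 16, 20, 27, 37}
Check each element of B against A:
9 ∉ A (include), 10 ∉ A (include), 12 ∉ A (include), 16 ∉ A (include), 20 ∈ A, 27 ∉ A (include), 37 ∉ A (include)
Elements of B not in A: {9, 10, 12, 16, 27, 37}

{9, 10, 12, 16, 27, 37}


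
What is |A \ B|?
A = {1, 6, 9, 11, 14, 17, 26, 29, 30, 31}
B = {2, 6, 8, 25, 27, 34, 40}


Set A = {1, 6, 9, 11, 14, 17, 26, 29, 30, 31}
Set B = {2, 6, 8, 25, 27, 34, 40}
A \ B = {1, 9, 11, 14, 17, 26, 29, 30, 31}
|A \ B| = 9

9


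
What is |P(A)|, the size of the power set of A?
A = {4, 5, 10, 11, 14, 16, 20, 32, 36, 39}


Set A = {4, 5, 10, 11, 14, 16, 20, 32, 36, 39}
|A| = 10
The power set P(A) contains all subsets of A.
|P(A)| = 2^|A| = 2^10 = 1024

1024


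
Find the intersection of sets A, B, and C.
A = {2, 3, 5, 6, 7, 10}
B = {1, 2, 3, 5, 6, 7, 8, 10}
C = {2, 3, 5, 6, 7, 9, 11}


Set A = {2, 3, 5, 6, 7, 10}
Set B = {1, 2, 3, 5, 6, 7, 8, 10}
Set C = {2, 3, 5, 6, 7, 9, 11}
First, A ∩ B = {2, 3, 5, 6, 7, 10}
Then, (A ∩ B) ∩ C = {2, 3, 5, 6, 7}

{2, 3, 5, 6, 7}


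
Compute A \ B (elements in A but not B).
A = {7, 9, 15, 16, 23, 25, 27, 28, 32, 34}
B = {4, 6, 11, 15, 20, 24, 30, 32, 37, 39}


Set A = {7, 9, 15, 16, 23, 25, 27, 28, 32, 34}
Set B = {4, 6, 11, 15, 20, 24, 30, 32, 37, 39}
A \ B includes elements in A that are not in B.
Check each element of A:
7 (not in B, keep), 9 (not in B, keep), 15 (in B, remove), 16 (not in B, keep), 23 (not in B, keep), 25 (not in B, keep), 27 (not in B, keep), 28 (not in B, keep), 32 (in B, remove), 34 (not in B, keep)
A \ B = {7, 9, 16, 23, 25, 27, 28, 34}

{7, 9, 16, 23, 25, 27, 28, 34}


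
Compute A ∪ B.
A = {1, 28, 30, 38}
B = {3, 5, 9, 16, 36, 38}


Set A = {1, 28, 30, 38}
Set B = {3, 5, 9, 16, 36, 38}
A ∪ B includes all elements in either set.
Elements from A: {1, 28, 30, 38}
Elements from B not already included: {3, 5, 9, 16, 36}
A ∪ B = {1, 3, 5, 9, 16, 28, 30, 36, 38}

{1, 3, 5, 9, 16, 28, 30, 36, 38}


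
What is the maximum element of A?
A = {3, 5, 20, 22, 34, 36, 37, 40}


Set A = {3, 5, 20, 22, 34, 36, 37, 40}
Elements in ascending order: 3, 5, 20, 22, 34, 36, 37, 40
The largest element is 40.

40


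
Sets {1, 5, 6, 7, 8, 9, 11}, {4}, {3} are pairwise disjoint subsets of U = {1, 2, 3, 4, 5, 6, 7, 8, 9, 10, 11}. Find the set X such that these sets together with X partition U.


U = {1, 2, 3, 4, 5, 6, 7, 8, 9, 10, 11}
Shown blocks: {1, 5, 6, 7, 8, 9, 11}, {4}, {3}
A partition's blocks are pairwise disjoint and cover U, so the missing block = U \ (union of shown blocks).
Union of shown blocks: {1, 3, 4, 5, 6, 7, 8, 9, 11}
Missing block = U \ (union) = {2, 10}

{2, 10}


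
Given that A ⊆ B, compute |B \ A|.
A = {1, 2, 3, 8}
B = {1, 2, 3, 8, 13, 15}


Set A = {1, 2, 3, 8}, |A| = 4
Set B = {1, 2, 3, 8, 13, 15}, |B| = 6
Since A ⊆ B: B \ A = {13, 15}
|B| - |A| = 6 - 4 = 2

2


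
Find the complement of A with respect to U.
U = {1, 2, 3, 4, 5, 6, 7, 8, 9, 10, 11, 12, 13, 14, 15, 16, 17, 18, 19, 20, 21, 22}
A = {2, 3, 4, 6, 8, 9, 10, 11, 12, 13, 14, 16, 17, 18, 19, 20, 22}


Universal set U = {1, 2, 3, 4, 5, 6, 7, 8, 9, 10, 11, 12, 13, 14, 15, 16, 17, 18, 19, 20, 21, 22}
Set A = {2, 3, 4, 6, 8, 9, 10, 11, 12, 13, 14, 16, 17, 18, 19, 20, 22}
A' = U \ A = elements in U but not in A
Checking each element of U:
1 (not in A, include), 2 (in A, exclude), 3 (in A, exclude), 4 (in A, exclude), 5 (not in A, include), 6 (in A, exclude), 7 (not in A, include), 8 (in A, exclude), 9 (in A, exclude), 10 (in A, exclude), 11 (in A, exclude), 12 (in A, exclude), 13 (in A, exclude), 14 (in A, exclude), 15 (not in A, include), 16 (in A, exclude), 17 (in A, exclude), 18 (in A, exclude), 19 (in A, exclude), 20 (in A, exclude), 21 (not in A, include), 22 (in A, exclude)
A' = {1, 5, 7, 15, 21}

{1, 5, 7, 15, 21}


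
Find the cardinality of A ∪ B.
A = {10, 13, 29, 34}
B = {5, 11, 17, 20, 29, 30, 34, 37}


Set A = {10, 13, 29, 34}, |A| = 4
Set B = {5, 11, 17, 20, 29, 30, 34, 37}, |B| = 8
A ∩ B = {29, 34}, |A ∩ B| = 2
|A ∪ B| = |A| + |B| - |A ∩ B| = 4 + 8 - 2 = 10

10


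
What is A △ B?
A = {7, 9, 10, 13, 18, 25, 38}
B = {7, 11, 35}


Set A = {7, 9, 10, 13, 18, 25, 38}
Set B = {7, 11, 35}
A △ B = (A \ B) ∪ (B \ A)
Elements in A but not B: {9, 10, 13, 18, 25, 38}
Elements in B but not A: {11, 35}
A △ B = {9, 10, 11, 13, 18, 25, 35, 38}

{9, 10, 11, 13, 18, 25, 35, 38}


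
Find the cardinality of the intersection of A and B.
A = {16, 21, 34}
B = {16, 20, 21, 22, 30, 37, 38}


Set A = {16, 21, 34}
Set B = {16, 20, 21, 22, 30, 37, 38}
A ∩ B = {16, 21}
|A ∩ B| = 2

2


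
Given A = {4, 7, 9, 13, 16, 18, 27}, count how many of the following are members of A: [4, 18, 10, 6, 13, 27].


Set A = {4, 7, 9, 13, 16, 18, 27}
Candidates: [4, 18, 10, 6, 13, 27]
Check each candidate:
4 ∈ A, 18 ∈ A, 10 ∉ A, 6 ∉ A, 13 ∈ A, 27 ∈ A
Count of candidates in A: 4

4


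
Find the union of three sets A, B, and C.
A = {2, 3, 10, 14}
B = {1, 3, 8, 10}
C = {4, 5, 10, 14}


Set A = {2, 3, 10, 14}
Set B = {1, 3, 8, 10}
Set C = {4, 5, 10, 14}
First, A ∪ B = {1, 2, 3, 8, 10, 14}
Then, (A ∪ B) ∪ C = {1, 2, 3, 4, 5, 8, 10, 14}

{1, 2, 3, 4, 5, 8, 10, 14}


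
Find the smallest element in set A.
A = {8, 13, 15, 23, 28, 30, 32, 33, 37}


Set A = {8, 13, 15, 23, 28, 30, 32, 33, 37}
Elements in ascending order: 8, 13, 15, 23, 28, 30, 32, 33, 37
The smallest element is 8.

8


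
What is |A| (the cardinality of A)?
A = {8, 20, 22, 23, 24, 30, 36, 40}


Set A = {8, 20, 22, 23, 24, 30, 36, 40}
Listing elements: 8, 20, 22, 23, 24, 30, 36, 40
Counting: 8 elements
|A| = 8

8


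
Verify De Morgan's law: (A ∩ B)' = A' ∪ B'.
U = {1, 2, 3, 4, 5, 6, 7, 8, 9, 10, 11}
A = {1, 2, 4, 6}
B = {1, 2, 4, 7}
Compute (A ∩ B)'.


U = {1, 2, 3, 4, 5, 6, 7, 8, 9, 10, 11}
A = {1, 2, 4, 6}, B = {1, 2, 4, 7}
A ∩ B = {1, 2, 4}
(A ∩ B)' = U \ (A ∩ B) = {3, 5, 6, 7, 8, 9, 10, 11}
Verification via A' ∪ B': A' = {3, 5, 7, 8, 9, 10, 11}, B' = {3, 5, 6, 8, 9, 10, 11}
A' ∪ B' = {3, 5, 6, 7, 8, 9, 10, 11} ✓

{3, 5, 6, 7, 8, 9, 10, 11}


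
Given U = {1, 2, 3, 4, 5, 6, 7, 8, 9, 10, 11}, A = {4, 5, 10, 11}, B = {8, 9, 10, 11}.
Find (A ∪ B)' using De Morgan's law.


U = {1, 2, 3, 4, 5, 6, 7, 8, 9, 10, 11}
A = {4, 5, 10, 11}, B = {8, 9, 10, 11}
A ∪ B = {4, 5, 8, 9, 10, 11}
(A ∪ B)' = U \ (A ∪ B) = {1, 2, 3, 6, 7}
Verification via A' ∩ B': A' = {1, 2, 3, 6, 7, 8, 9}, B' = {1, 2, 3, 4, 5, 6, 7}
A' ∩ B' = {1, 2, 3, 6, 7} ✓

{1, 2, 3, 6, 7}


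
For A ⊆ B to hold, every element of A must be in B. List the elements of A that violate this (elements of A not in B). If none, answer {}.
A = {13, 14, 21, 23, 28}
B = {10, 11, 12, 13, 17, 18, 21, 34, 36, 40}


Set A = {13, 14, 21, 23, 28}
Set B = {10, 11, 12, 13, 17, 18, 21, 34, 36, 40}
Check each element of A against B:
13 ∈ B, 14 ∉ B (include), 21 ∈ B, 23 ∉ B (include), 28 ∉ B (include)
Elements of A not in B: {14, 23, 28}

{14, 23, 28}


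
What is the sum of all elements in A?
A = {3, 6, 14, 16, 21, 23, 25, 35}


Set A = {3, 6, 14, 16, 21, 23, 25, 35}
Sum = 3 + 6 + 14 + 16 + 21 + 23 + 25 + 35 = 143

143


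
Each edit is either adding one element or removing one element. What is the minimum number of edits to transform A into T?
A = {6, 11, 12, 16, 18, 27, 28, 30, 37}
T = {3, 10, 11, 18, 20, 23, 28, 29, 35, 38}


Set A = {6, 11, 12, 16, 18, 27, 28, 30, 37}
Set T = {3, 10, 11, 18, 20, 23, 28, 29, 35, 38}
Elements to remove from A (in A, not in T): {6, 12, 16, 27, 30, 37} → 6 removals
Elements to add to A (in T, not in A): {3, 10, 20, 23, 29, 35, 38} → 7 additions
Total edits = 6 + 7 = 13

13


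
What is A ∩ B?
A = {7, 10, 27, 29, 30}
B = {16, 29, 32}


Set A = {7, 10, 27, 29, 30}
Set B = {16, 29, 32}
A ∩ B includes only elements in both sets.
Check each element of A against B:
7 ✗, 10 ✗, 27 ✗, 29 ✓, 30 ✗
A ∩ B = {29}

{29}


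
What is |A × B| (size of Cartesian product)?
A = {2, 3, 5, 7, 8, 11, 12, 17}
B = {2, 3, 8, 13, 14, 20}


Set A = {2, 3, 5, 7, 8, 11, 12, 17} has 8 elements.
Set B = {2, 3, 8, 13, 14, 20} has 6 elements.
|A × B| = |A| × |B| = 8 × 6 = 48

48


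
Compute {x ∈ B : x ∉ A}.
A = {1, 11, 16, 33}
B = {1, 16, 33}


Set A = {1, 11, 16, 33}
Set B = {1, 16, 33}
Check each element of B against A:
1 ∈ A, 16 ∈ A, 33 ∈ A
Elements of B not in A: {}

{}


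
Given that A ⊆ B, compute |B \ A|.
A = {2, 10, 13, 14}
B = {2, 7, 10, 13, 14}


Set A = {2, 10, 13, 14}, |A| = 4
Set B = {2, 7, 10, 13, 14}, |B| = 5
Since A ⊆ B: B \ A = {7}
|B| - |A| = 5 - 4 = 1

1


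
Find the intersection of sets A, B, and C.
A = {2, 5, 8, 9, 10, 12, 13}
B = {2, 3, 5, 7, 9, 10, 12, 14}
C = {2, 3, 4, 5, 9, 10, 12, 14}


Set A = {2, 5, 8, 9, 10, 12, 13}
Set B = {2, 3, 5, 7, 9, 10, 12, 14}
Set C = {2, 3, 4, 5, 9, 10, 12, 14}
First, A ∩ B = {2, 5, 9, 10, 12}
Then, (A ∩ B) ∩ C = {2, 5, 9, 10, 12}

{2, 5, 9, 10, 12}


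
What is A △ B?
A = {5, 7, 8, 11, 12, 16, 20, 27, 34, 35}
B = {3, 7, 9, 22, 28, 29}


Set A = {5, 7, 8, 11, 12, 16, 20, 27, 34, 35}
Set B = {3, 7, 9, 22, 28, 29}
A △ B = (A \ B) ∪ (B \ A)
Elements in A but not B: {5, 8, 11, 12, 16, 20, 27, 34, 35}
Elements in B but not A: {3, 9, 22, 28, 29}
A △ B = {3, 5, 8, 9, 11, 12, 16, 20, 22, 27, 28, 29, 34, 35}

{3, 5, 8, 9, 11, 12, 16, 20, 22, 27, 28, 29, 34, 35}


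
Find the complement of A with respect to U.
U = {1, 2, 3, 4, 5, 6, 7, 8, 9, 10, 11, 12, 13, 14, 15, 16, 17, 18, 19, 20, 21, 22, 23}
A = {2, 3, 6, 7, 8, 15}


Universal set U = {1, 2, 3, 4, 5, 6, 7, 8, 9, 10, 11, 12, 13, 14, 15, 16, 17, 18, 19, 20, 21, 22, 23}
Set A = {2, 3, 6, 7, 8, 15}
A' = U \ A = elements in U but not in A
Checking each element of U:
1 (not in A, include), 2 (in A, exclude), 3 (in A, exclude), 4 (not in A, include), 5 (not in A, include), 6 (in A, exclude), 7 (in A, exclude), 8 (in A, exclude), 9 (not in A, include), 10 (not in A, include), 11 (not in A, include), 12 (not in A, include), 13 (not in A, include), 14 (not in A, include), 15 (in A, exclude), 16 (not in A, include), 17 (not in A, include), 18 (not in A, include), 19 (not in A, include), 20 (not in A, include), 21 (not in A, include), 22 (not in A, include), 23 (not in A, include)
A' = {1, 4, 5, 9, 10, 11, 12, 13, 14, 16, 17, 18, 19, 20, 21, 22, 23}

{1, 4, 5, 9, 10, 11, 12, 13, 14, 16, 17, 18, 19, 20, 21, 22, 23}


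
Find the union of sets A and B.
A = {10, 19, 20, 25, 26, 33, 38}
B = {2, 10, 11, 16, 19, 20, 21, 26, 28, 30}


Set A = {10, 19, 20, 25, 26, 33, 38}
Set B = {2, 10, 11, 16, 19, 20, 21, 26, 28, 30}
A ∪ B includes all elements in either set.
Elements from A: {10, 19, 20, 25, 26, 33, 38}
Elements from B not already included: {2, 11, 16, 21, 28, 30}
A ∪ B = {2, 10, 11, 16, 19, 20, 21, 25, 26, 28, 30, 33, 38}

{2, 10, 11, 16, 19, 20, 21, 25, 26, 28, 30, 33, 38}


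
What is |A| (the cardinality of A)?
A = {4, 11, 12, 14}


Set A = {4, 11, 12, 14}
Listing elements: 4, 11, 12, 14
Counting: 4 elements
|A| = 4

4


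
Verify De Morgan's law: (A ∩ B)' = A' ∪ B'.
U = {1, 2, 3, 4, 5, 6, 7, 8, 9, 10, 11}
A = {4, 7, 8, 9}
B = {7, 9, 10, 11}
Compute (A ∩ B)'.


U = {1, 2, 3, 4, 5, 6, 7, 8, 9, 10, 11}
A = {4, 7, 8, 9}, B = {7, 9, 10, 11}
A ∩ B = {7, 9}
(A ∩ B)' = U \ (A ∩ B) = {1, 2, 3, 4, 5, 6, 8, 10, 11}
Verification via A' ∪ B': A' = {1, 2, 3, 5, 6, 10, 11}, B' = {1, 2, 3, 4, 5, 6, 8}
A' ∪ B' = {1, 2, 3, 4, 5, 6, 8, 10, 11} ✓

{1, 2, 3, 4, 5, 6, 8, 10, 11}


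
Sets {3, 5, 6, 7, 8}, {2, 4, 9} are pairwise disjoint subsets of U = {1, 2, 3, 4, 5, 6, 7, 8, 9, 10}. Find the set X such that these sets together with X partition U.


U = {1, 2, 3, 4, 5, 6, 7, 8, 9, 10}
Shown blocks: {3, 5, 6, 7, 8}, {2, 4, 9}
A partition's blocks are pairwise disjoint and cover U, so the missing block = U \ (union of shown blocks).
Union of shown blocks: {2, 3, 4, 5, 6, 7, 8, 9}
Missing block = U \ (union) = {1, 10}

{1, 10}


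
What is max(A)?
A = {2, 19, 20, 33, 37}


Set A = {2, 19, 20, 33, 37}
Elements in ascending order: 2, 19, 20, 33, 37
The largest element is 37.

37


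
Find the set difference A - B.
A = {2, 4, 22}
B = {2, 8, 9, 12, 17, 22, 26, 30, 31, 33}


Set A = {2, 4, 22}
Set B = {2, 8, 9, 12, 17, 22, 26, 30, 31, 33}
A \ B includes elements in A that are not in B.
Check each element of A:
2 (in B, remove), 4 (not in B, keep), 22 (in B, remove)
A \ B = {4}

{4}


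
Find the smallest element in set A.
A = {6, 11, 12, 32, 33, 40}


Set A = {6, 11, 12, 32, 33, 40}
Elements in ascending order: 6, 11, 12, 32, 33, 40
The smallest element is 6.

6


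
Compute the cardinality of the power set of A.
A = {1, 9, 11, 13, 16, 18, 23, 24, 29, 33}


Set A = {1, 9, 11, 13, 16, 18, 23, 24, 29, 33}
|A| = 10
The power set P(A) contains all subsets of A.
|P(A)| = 2^|A| = 2^10 = 1024

1024


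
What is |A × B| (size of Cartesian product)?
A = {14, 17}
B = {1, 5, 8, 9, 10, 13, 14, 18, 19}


Set A = {14, 17} has 2 elements.
Set B = {1, 5, 8, 9, 10, 13, 14, 18, 19} has 9 elements.
|A × B| = |A| × |B| = 2 × 9 = 18

18


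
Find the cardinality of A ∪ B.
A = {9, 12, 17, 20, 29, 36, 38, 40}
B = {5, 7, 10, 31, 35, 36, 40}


Set A = {9, 12, 17, 20, 29, 36, 38, 40}, |A| = 8
Set B = {5, 7, 10, 31, 35, 36, 40}, |B| = 7
A ∩ B = {36, 40}, |A ∩ B| = 2
|A ∪ B| = |A| + |B| - |A ∩ B| = 8 + 7 - 2 = 13

13


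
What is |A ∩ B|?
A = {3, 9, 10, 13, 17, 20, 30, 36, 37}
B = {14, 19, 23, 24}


Set A = {3, 9, 10, 13, 17, 20, 30, 36, 37}
Set B = {14, 19, 23, 24}
A ∩ B = {}
|A ∩ B| = 0

0


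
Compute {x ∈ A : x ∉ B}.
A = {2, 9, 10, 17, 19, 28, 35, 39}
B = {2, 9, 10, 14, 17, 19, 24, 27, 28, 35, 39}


Set A = {2, 9, 10, 17, 19, 28, 35, 39}
Set B = {2, 9, 10, 14, 17, 19, 24, 27, 28, 35, 39}
Check each element of A against B:
2 ∈ B, 9 ∈ B, 10 ∈ B, 17 ∈ B, 19 ∈ B, 28 ∈ B, 35 ∈ B, 39 ∈ B
Elements of A not in B: {}

{}


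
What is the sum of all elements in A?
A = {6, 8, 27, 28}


Set A = {6, 8, 27, 28}
Sum = 6 + 8 + 27 + 28 = 69

69


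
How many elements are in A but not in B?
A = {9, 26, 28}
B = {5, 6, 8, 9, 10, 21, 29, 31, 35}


Set A = {9, 26, 28}
Set B = {5, 6, 8, 9, 10, 21, 29, 31, 35}
A \ B = {26, 28}
|A \ B| = 2

2


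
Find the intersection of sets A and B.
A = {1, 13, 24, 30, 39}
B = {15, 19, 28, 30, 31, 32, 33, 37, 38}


Set A = {1, 13, 24, 30, 39}
Set B = {15, 19, 28, 30, 31, 32, 33, 37, 38}
A ∩ B includes only elements in both sets.
Check each element of A against B:
1 ✗, 13 ✗, 24 ✗, 30 ✓, 39 ✗
A ∩ B = {30}

{30}


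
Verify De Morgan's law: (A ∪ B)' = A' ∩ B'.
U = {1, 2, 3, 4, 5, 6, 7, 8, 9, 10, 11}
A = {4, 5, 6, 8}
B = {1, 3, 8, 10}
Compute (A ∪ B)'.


U = {1, 2, 3, 4, 5, 6, 7, 8, 9, 10, 11}
A = {4, 5, 6, 8}, B = {1, 3, 8, 10}
A ∪ B = {1, 3, 4, 5, 6, 8, 10}
(A ∪ B)' = U \ (A ∪ B) = {2, 7, 9, 11}
Verification via A' ∩ B': A' = {1, 2, 3, 7, 9, 10, 11}, B' = {2, 4, 5, 6, 7, 9, 11}
A' ∩ B' = {2, 7, 9, 11} ✓

{2, 7, 9, 11}


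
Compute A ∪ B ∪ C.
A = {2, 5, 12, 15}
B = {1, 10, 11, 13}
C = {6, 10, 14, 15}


Set A = {2, 5, 12, 15}
Set B = {1, 10, 11, 13}
Set C = {6, 10, 14, 15}
First, A ∪ B = {1, 2, 5, 10, 11, 12, 13, 15}
Then, (A ∪ B) ∪ C = {1, 2, 5, 6, 10, 11, 12, 13, 14, 15}

{1, 2, 5, 6, 10, 11, 12, 13, 14, 15}


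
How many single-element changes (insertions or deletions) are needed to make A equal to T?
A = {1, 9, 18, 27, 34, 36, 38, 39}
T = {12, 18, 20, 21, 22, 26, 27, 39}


Set A = {1, 9, 18, 27, 34, 36, 38, 39}
Set T = {12, 18, 20, 21, 22, 26, 27, 39}
Elements to remove from A (in A, not in T): {1, 9, 34, 36, 38} → 5 removals
Elements to add to A (in T, not in A): {12, 20, 21, 22, 26} → 5 additions
Total edits = 5 + 5 = 10

10


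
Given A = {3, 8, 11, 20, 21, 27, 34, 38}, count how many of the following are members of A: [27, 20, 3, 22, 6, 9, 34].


Set A = {3, 8, 11, 20, 21, 27, 34, 38}
Candidates: [27, 20, 3, 22, 6, 9, 34]
Check each candidate:
27 ∈ A, 20 ∈ A, 3 ∈ A, 22 ∉ A, 6 ∉ A, 9 ∉ A, 34 ∈ A
Count of candidates in A: 4

4


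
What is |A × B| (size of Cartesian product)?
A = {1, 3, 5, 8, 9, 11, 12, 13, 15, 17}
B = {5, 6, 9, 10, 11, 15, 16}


Set A = {1, 3, 5, 8, 9, 11, 12, 13, 15, 17} has 10 elements.
Set B = {5, 6, 9, 10, 11, 15, 16} has 7 elements.
|A × B| = |A| × |B| = 10 × 7 = 70

70


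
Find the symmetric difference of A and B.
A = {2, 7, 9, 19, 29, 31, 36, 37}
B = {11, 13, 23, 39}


Set A = {2, 7, 9, 19, 29, 31, 36, 37}
Set B = {11, 13, 23, 39}
A △ B = (A \ B) ∪ (B \ A)
Elements in A but not B: {2, 7, 9, 19, 29, 31, 36, 37}
Elements in B but not A: {11, 13, 23, 39}
A △ B = {2, 7, 9, 11, 13, 19, 23, 29, 31, 36, 37, 39}

{2, 7, 9, 11, 13, 19, 23, 29, 31, 36, 37, 39}


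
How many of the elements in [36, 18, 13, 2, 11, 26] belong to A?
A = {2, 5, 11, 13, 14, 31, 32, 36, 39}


Set A = {2, 5, 11, 13, 14, 31, 32, 36, 39}
Candidates: [36, 18, 13, 2, 11, 26]
Check each candidate:
36 ∈ A, 18 ∉ A, 13 ∈ A, 2 ∈ A, 11 ∈ A, 26 ∉ A
Count of candidates in A: 4

4


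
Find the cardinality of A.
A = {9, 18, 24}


Set A = {9, 18, 24}
Listing elements: 9, 18, 24
Counting: 3 elements
|A| = 3

3


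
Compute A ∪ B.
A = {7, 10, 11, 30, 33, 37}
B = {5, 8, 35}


Set A = {7, 10, 11, 30, 33, 37}
Set B = {5, 8, 35}
A ∪ B includes all elements in either set.
Elements from A: {7, 10, 11, 30, 33, 37}
Elements from B not already included: {5, 8, 35}
A ∪ B = {5, 7, 8, 10, 11, 30, 33, 35, 37}

{5, 7, 8, 10, 11, 30, 33, 35, 37}


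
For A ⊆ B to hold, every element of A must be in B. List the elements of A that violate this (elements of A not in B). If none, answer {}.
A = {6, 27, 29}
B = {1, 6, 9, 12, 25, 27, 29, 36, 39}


Set A = {6, 27, 29}
Set B = {1, 6, 9, 12, 25, 27, 29, 36, 39}
Check each element of A against B:
6 ∈ B, 27 ∈ B, 29 ∈ B
Elements of A not in B: {}

{}


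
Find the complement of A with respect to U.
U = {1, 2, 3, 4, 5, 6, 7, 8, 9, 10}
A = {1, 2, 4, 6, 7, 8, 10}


Universal set U = {1, 2, 3, 4, 5, 6, 7, 8, 9, 10}
Set A = {1, 2, 4, 6, 7, 8, 10}
A' = U \ A = elements in U but not in A
Checking each element of U:
1 (in A, exclude), 2 (in A, exclude), 3 (not in A, include), 4 (in A, exclude), 5 (not in A, include), 6 (in A, exclude), 7 (in A, exclude), 8 (in A, exclude), 9 (not in A, include), 10 (in A, exclude)
A' = {3, 5, 9}

{3, 5, 9}


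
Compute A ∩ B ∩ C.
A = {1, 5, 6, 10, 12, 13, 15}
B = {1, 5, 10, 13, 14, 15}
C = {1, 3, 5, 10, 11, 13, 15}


Set A = {1, 5, 6, 10, 12, 13, 15}
Set B = {1, 5, 10, 13, 14, 15}
Set C = {1, 3, 5, 10, 11, 13, 15}
First, A ∩ B = {1, 5, 10, 13, 15}
Then, (A ∩ B) ∩ C = {1, 5, 10, 13, 15}

{1, 5, 10, 13, 15}


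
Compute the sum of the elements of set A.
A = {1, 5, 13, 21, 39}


Set A = {1, 5, 13, 21, 39}
Sum = 1 + 5 + 13 + 21 + 39 = 79

79


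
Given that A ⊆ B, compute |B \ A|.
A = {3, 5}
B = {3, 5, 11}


Set A = {3, 5}, |A| = 2
Set B = {3, 5, 11}, |B| = 3
Since A ⊆ B: B \ A = {11}
|B| - |A| = 3 - 2 = 1

1


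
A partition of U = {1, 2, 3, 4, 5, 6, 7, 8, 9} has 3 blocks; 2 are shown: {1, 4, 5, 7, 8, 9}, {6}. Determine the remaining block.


U = {1, 2, 3, 4, 5, 6, 7, 8, 9}
Shown blocks: {1, 4, 5, 7, 8, 9}, {6}
A partition's blocks are pairwise disjoint and cover U, so the missing block = U \ (union of shown blocks).
Union of shown blocks: {1, 4, 5, 6, 7, 8, 9}
Missing block = U \ (union) = {2, 3}

{2, 3}


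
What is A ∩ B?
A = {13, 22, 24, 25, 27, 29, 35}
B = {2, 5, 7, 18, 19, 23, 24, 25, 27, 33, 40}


Set A = {13, 22, 24, 25, 27, 29, 35}
Set B = {2, 5, 7, 18, 19, 23, 24, 25, 27, 33, 40}
A ∩ B includes only elements in both sets.
Check each element of A against B:
13 ✗, 22 ✗, 24 ✓, 25 ✓, 27 ✓, 29 ✗, 35 ✗
A ∩ B = {24, 25, 27}

{24, 25, 27}


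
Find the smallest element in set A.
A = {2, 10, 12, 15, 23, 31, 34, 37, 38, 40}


Set A = {2, 10, 12, 15, 23, 31, 34, 37, 38, 40}
Elements in ascending order: 2, 10, 12, 15, 23, 31, 34, 37, 38, 40
The smallest element is 2.

2


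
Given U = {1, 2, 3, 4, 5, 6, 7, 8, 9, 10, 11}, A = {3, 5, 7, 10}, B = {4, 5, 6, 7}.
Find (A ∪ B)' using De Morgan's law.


U = {1, 2, 3, 4, 5, 6, 7, 8, 9, 10, 11}
A = {3, 5, 7, 10}, B = {4, 5, 6, 7}
A ∪ B = {3, 4, 5, 6, 7, 10}
(A ∪ B)' = U \ (A ∪ B) = {1, 2, 8, 9, 11}
Verification via A' ∩ B': A' = {1, 2, 4, 6, 8, 9, 11}, B' = {1, 2, 3, 8, 9, 10, 11}
A' ∩ B' = {1, 2, 8, 9, 11} ✓

{1, 2, 8, 9, 11}


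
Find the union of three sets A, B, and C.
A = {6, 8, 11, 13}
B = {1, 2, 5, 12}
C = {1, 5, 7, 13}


Set A = {6, 8, 11, 13}
Set B = {1, 2, 5, 12}
Set C = {1, 5, 7, 13}
First, A ∪ B = {1, 2, 5, 6, 8, 11, 12, 13}
Then, (A ∪ B) ∪ C = {1, 2, 5, 6, 7, 8, 11, 12, 13}

{1, 2, 5, 6, 7, 8, 11, 12, 13}


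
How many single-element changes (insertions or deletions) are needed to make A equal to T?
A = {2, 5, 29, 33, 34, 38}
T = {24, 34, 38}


Set A = {2, 5, 29, 33, 34, 38}
Set T = {24, 34, 38}
Elements to remove from A (in A, not in T): {2, 5, 29, 33} → 4 removals
Elements to add to A (in T, not in A): {24} → 1 additions
Total edits = 4 + 1 = 5

5


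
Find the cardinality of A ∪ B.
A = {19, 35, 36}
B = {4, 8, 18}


Set A = {19, 35, 36}, |A| = 3
Set B = {4, 8, 18}, |B| = 3
A ∩ B = {}, |A ∩ B| = 0
|A ∪ B| = |A| + |B| - |A ∩ B| = 3 + 3 - 0 = 6

6


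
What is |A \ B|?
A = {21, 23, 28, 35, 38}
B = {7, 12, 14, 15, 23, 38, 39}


Set A = {21, 23, 28, 35, 38}
Set B = {7, 12, 14, 15, 23, 38, 39}
A \ B = {21, 28, 35}
|A \ B| = 3

3


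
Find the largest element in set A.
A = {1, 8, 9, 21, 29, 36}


Set A = {1, 8, 9, 21, 29, 36}
Elements in ascending order: 1, 8, 9, 21, 29, 36
The largest element is 36.

36


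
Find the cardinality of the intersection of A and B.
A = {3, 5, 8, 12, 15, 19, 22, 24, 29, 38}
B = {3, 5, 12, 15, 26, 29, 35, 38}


Set A = {3, 5, 8, 12, 15, 19, 22, 24, 29, 38}
Set B = {3, 5, 12, 15, 26, 29, 35, 38}
A ∩ B = {3, 5, 12, 15, 29, 38}
|A ∩ B| = 6

6


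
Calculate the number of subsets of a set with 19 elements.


The set has 19 elements.
The power set contains all possible subsets.
|P(A)| = 2^|A| = 2^19 = 524288

524288


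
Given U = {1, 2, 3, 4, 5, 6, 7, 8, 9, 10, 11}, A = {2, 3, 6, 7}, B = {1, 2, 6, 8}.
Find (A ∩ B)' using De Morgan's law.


U = {1, 2, 3, 4, 5, 6, 7, 8, 9, 10, 11}
A = {2, 3, 6, 7}, B = {1, 2, 6, 8}
A ∩ B = {2, 6}
(A ∩ B)' = U \ (A ∩ B) = {1, 3, 4, 5, 7, 8, 9, 10, 11}
Verification via A' ∪ B': A' = {1, 4, 5, 8, 9, 10, 11}, B' = {3, 4, 5, 7, 9, 10, 11}
A' ∪ B' = {1, 3, 4, 5, 7, 8, 9, 10, 11} ✓

{1, 3, 4, 5, 7, 8, 9, 10, 11}


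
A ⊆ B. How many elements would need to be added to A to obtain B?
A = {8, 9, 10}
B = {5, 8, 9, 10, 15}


Set A = {8, 9, 10}, |A| = 3
Set B = {5, 8, 9, 10, 15}, |B| = 5
Since A ⊆ B: B \ A = {5, 15}
|B| - |A| = 5 - 3 = 2

2


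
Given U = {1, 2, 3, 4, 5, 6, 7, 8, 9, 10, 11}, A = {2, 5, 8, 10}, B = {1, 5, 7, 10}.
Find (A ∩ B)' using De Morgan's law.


U = {1, 2, 3, 4, 5, 6, 7, 8, 9, 10, 11}
A = {2, 5, 8, 10}, B = {1, 5, 7, 10}
A ∩ B = {5, 10}
(A ∩ B)' = U \ (A ∩ B) = {1, 2, 3, 4, 6, 7, 8, 9, 11}
Verification via A' ∪ B': A' = {1, 3, 4, 6, 7, 9, 11}, B' = {2, 3, 4, 6, 8, 9, 11}
A' ∪ B' = {1, 2, 3, 4, 6, 7, 8, 9, 11} ✓

{1, 2, 3, 4, 6, 7, 8, 9, 11}


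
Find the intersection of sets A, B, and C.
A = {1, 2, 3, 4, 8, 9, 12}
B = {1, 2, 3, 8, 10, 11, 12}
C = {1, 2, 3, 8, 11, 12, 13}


Set A = {1, 2, 3, 4, 8, 9, 12}
Set B = {1, 2, 3, 8, 10, 11, 12}
Set C = {1, 2, 3, 8, 11, 12, 13}
First, A ∩ B = {1, 2, 3, 8, 12}
Then, (A ∩ B) ∩ C = {1, 2, 3, 8, 12}

{1, 2, 3, 8, 12}


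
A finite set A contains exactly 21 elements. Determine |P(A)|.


The set has 21 elements.
The power set contains all possible subsets.
|P(A)| = 2^|A| = 2^21 = 2097152

2097152


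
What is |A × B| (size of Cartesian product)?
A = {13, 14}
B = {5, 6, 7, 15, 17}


Set A = {13, 14} has 2 elements.
Set B = {5, 6, 7, 15, 17} has 5 elements.
|A × B| = |A| × |B| = 2 × 5 = 10

10


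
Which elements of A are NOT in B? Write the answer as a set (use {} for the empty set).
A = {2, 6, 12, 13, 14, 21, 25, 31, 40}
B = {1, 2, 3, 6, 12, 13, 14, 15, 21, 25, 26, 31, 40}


Set A = {2, 6, 12, 13, 14, 21, 25, 31, 40}
Set B = {1, 2, 3, 6, 12, 13, 14, 15, 21, 25, 26, 31, 40}
Check each element of A against B:
2 ∈ B, 6 ∈ B, 12 ∈ B, 13 ∈ B, 14 ∈ B, 21 ∈ B, 25 ∈ B, 31 ∈ B, 40 ∈ B
Elements of A not in B: {}

{}


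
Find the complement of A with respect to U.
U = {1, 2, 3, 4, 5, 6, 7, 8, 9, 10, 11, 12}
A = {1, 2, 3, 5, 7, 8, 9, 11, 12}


Universal set U = {1, 2, 3, 4, 5, 6, 7, 8, 9, 10, 11, 12}
Set A = {1, 2, 3, 5, 7, 8, 9, 11, 12}
A' = U \ A = elements in U but not in A
Checking each element of U:
1 (in A, exclude), 2 (in A, exclude), 3 (in A, exclude), 4 (not in A, include), 5 (in A, exclude), 6 (not in A, include), 7 (in A, exclude), 8 (in A, exclude), 9 (in A, exclude), 10 (not in A, include), 11 (in A, exclude), 12 (in A, exclude)
A' = {4, 6, 10}

{4, 6, 10}


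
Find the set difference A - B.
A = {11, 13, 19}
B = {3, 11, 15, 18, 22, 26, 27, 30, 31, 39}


Set A = {11, 13, 19}
Set B = {3, 11, 15, 18, 22, 26, 27, 30, 31, 39}
A \ B includes elements in A that are not in B.
Check each element of A:
11 (in B, remove), 13 (not in B, keep), 19 (not in B, keep)
A \ B = {13, 19}

{13, 19}


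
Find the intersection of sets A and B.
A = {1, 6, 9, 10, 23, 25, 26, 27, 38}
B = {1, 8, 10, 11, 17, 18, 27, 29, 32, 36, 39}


Set A = {1, 6, 9, 10, 23, 25, 26, 27, 38}
Set B = {1, 8, 10, 11, 17, 18, 27, 29, 32, 36, 39}
A ∩ B includes only elements in both sets.
Check each element of A against B:
1 ✓, 6 ✗, 9 ✗, 10 ✓, 23 ✗, 25 ✗, 26 ✗, 27 ✓, 38 ✗
A ∩ B = {1, 10, 27}

{1, 10, 27}


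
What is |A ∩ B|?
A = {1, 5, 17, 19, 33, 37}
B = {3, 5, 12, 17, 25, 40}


Set A = {1, 5, 17, 19, 33, 37}
Set B = {3, 5, 12, 17, 25, 40}
A ∩ B = {5, 17}
|A ∩ B| = 2

2


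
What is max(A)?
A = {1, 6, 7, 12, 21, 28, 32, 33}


Set A = {1, 6, 7, 12, 21, 28, 32, 33}
Elements in ascending order: 1, 6, 7, 12, 21, 28, 32, 33
The largest element is 33.

33


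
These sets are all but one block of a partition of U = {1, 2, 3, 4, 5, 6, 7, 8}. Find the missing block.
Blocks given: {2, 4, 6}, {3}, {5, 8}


U = {1, 2, 3, 4, 5, 6, 7, 8}
Shown blocks: {2, 4, 6}, {3}, {5, 8}
A partition's blocks are pairwise disjoint and cover U, so the missing block = U \ (union of shown blocks).
Union of shown blocks: {2, 3, 4, 5, 6, 8}
Missing block = U \ (union) = {1, 7}

{1, 7}


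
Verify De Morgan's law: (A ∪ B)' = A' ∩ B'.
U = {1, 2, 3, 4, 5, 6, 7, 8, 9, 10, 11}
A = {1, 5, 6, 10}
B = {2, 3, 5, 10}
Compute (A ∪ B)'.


U = {1, 2, 3, 4, 5, 6, 7, 8, 9, 10, 11}
A = {1, 5, 6, 10}, B = {2, 3, 5, 10}
A ∪ B = {1, 2, 3, 5, 6, 10}
(A ∪ B)' = U \ (A ∪ B) = {4, 7, 8, 9, 11}
Verification via A' ∩ B': A' = {2, 3, 4, 7, 8, 9, 11}, B' = {1, 4, 6, 7, 8, 9, 11}
A' ∩ B' = {4, 7, 8, 9, 11} ✓

{4, 7, 8, 9, 11}


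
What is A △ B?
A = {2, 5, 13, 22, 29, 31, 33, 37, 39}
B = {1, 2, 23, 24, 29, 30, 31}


Set A = {2, 5, 13, 22, 29, 31, 33, 37, 39}
Set B = {1, 2, 23, 24, 29, 30, 31}
A △ B = (A \ B) ∪ (B \ A)
Elements in A but not B: {5, 13, 22, 33, 37, 39}
Elements in B but not A: {1, 23, 24, 30}
A △ B = {1, 5, 13, 22, 23, 24, 30, 33, 37, 39}

{1, 5, 13, 22, 23, 24, 30, 33, 37, 39}


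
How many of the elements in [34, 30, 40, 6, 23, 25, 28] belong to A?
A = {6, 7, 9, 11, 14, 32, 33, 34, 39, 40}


Set A = {6, 7, 9, 11, 14, 32, 33, 34, 39, 40}
Candidates: [34, 30, 40, 6, 23, 25, 28]
Check each candidate:
34 ∈ A, 30 ∉ A, 40 ∈ A, 6 ∈ A, 23 ∉ A, 25 ∉ A, 28 ∉ A
Count of candidates in A: 3

3


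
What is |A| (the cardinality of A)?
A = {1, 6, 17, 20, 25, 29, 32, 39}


Set A = {1, 6, 17, 20, 25, 29, 32, 39}
Listing elements: 1, 6, 17, 20, 25, 29, 32, 39
Counting: 8 elements
|A| = 8

8


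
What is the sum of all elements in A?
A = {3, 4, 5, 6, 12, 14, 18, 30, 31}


Set A = {3, 4, 5, 6, 12, 14, 18, 30, 31}
Sum = 3 + 4 + 5 + 6 + 12 + 14 + 18 + 30 + 31 = 123

123


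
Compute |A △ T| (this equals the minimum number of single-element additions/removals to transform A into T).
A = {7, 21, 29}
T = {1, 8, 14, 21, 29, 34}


Set A = {7, 21, 29}
Set T = {1, 8, 14, 21, 29, 34}
Elements to remove from A (in A, not in T): {7} → 1 removals
Elements to add to A (in T, not in A): {1, 8, 14, 34} → 4 additions
Total edits = 1 + 4 = 5

5


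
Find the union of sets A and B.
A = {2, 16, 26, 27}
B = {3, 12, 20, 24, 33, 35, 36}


Set A = {2, 16, 26, 27}
Set B = {3, 12, 20, 24, 33, 35, 36}
A ∪ B includes all elements in either set.
Elements from A: {2, 16, 26, 27}
Elements from B not already included: {3, 12, 20, 24, 33, 35, 36}
A ∪ B = {2, 3, 12, 16, 20, 24, 26, 27, 33, 35, 36}

{2, 3, 12, 16, 20, 24, 26, 27, 33, 35, 36}


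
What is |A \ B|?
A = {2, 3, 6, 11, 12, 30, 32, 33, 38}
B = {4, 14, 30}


Set A = {2, 3, 6, 11, 12, 30, 32, 33, 38}
Set B = {4, 14, 30}
A \ B = {2, 3, 6, 11, 12, 32, 33, 38}
|A \ B| = 8

8


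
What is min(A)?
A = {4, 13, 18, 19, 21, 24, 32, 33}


Set A = {4, 13, 18, 19, 21, 24, 32, 33}
Elements in ascending order: 4, 13, 18, 19, 21, 24, 32, 33
The smallest element is 4.

4


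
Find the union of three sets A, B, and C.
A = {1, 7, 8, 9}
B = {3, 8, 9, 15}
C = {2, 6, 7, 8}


Set A = {1, 7, 8, 9}
Set B = {3, 8, 9, 15}
Set C = {2, 6, 7, 8}
First, A ∪ B = {1, 3, 7, 8, 9, 15}
Then, (A ∪ B) ∪ C = {1, 2, 3, 6, 7, 8, 9, 15}

{1, 2, 3, 6, 7, 8, 9, 15}


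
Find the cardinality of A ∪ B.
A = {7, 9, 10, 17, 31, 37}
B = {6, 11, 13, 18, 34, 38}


Set A = {7, 9, 10, 17, 31, 37}, |A| = 6
Set B = {6, 11, 13, 18, 34, 38}, |B| = 6
A ∩ B = {}, |A ∩ B| = 0
|A ∪ B| = |A| + |B| - |A ∩ B| = 6 + 6 - 0 = 12

12


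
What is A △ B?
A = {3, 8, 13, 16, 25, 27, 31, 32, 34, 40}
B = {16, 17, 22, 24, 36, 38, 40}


Set A = {3, 8, 13, 16, 25, 27, 31, 32, 34, 40}
Set B = {16, 17, 22, 24, 36, 38, 40}
A △ B = (A \ B) ∪ (B \ A)
Elements in A but not B: {3, 8, 13, 25, 27, 31, 32, 34}
Elements in B but not A: {17, 22, 24, 36, 38}
A △ B = {3, 8, 13, 17, 22, 24, 25, 27, 31, 32, 34, 36, 38}

{3, 8, 13, 17, 22, 24, 25, 27, 31, 32, 34, 36, 38}


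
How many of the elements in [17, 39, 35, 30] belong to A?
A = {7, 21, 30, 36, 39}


Set A = {7, 21, 30, 36, 39}
Candidates: [17, 39, 35, 30]
Check each candidate:
17 ∉ A, 39 ∈ A, 35 ∉ A, 30 ∈ A
Count of candidates in A: 2

2


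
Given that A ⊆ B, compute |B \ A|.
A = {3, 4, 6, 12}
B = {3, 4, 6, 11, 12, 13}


Set A = {3, 4, 6, 12}, |A| = 4
Set B = {3, 4, 6, 11, 12, 13}, |B| = 6
Since A ⊆ B: B \ A = {11, 13}
|B| - |A| = 6 - 4 = 2

2


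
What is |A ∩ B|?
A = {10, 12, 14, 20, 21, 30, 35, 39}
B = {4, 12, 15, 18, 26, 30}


Set A = {10, 12, 14, 20, 21, 30, 35, 39}
Set B = {4, 12, 15, 18, 26, 30}
A ∩ B = {12, 30}
|A ∩ B| = 2

2


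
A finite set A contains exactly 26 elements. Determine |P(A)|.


The set has 26 elements.
The power set contains all possible subsets.
|P(A)| = 2^|A| = 2^26 = 67108864

67108864


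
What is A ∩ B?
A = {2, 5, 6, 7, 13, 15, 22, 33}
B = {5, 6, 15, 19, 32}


Set A = {2, 5, 6, 7, 13, 15, 22, 33}
Set B = {5, 6, 15, 19, 32}
A ∩ B includes only elements in both sets.
Check each element of A against B:
2 ✗, 5 ✓, 6 ✓, 7 ✗, 13 ✗, 15 ✓, 22 ✗, 33 ✗
A ∩ B = {5, 6, 15}

{5, 6, 15}
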